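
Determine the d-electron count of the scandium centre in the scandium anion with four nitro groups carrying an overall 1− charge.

Summing ligand charges against the −1 overall charge gives an oxidation state of +3 for scandium.
Sc sits in group 3, so the d-electron count is 3 − 3 = 0.

d0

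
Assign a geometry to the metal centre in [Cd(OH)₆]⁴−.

octahedral

Ligand charges: each hydroxide is −1. With an overall charge of −4 the cadmium centre must be in the +2 oxidation state.
Cd sits in group 12, so the d-electron count is 12 − 2 = 10.
Coordination number: 6.
Six donors around a single metal centre give an octahedral coordination sphere.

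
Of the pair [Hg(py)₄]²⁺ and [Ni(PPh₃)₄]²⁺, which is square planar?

For [Hg(py)₄]²⁺: Pyridine is neutral; balancing the +2 overall charge requires Hg(II). Mercury is a group-12 element; Hg(II) is therefore d¹⁰. A d¹⁰ ion has no crystal-field stabilisation preference between square planar and tetrahedral, so four ligands adopt the sterically favoured tetrahedral geometry. → tetrahedral.
For [Ni(PPh₃)₄]²⁺: Ligand charges: triphenylphosphine is neutral. With an overall charge of +2 the nickel centre must be in the +2 oxidation state. Nickel is a group-10 element; Ni(II) is therefore d⁸. Triphenylphosphine is a strong-field ligand (high in the spectrochemical series). A 3d d⁸ ion with strong-field ligands gains enough CFSE to favour square planar over tetrahedral. → square planar.

[Ni(PPh₃)₄]²⁺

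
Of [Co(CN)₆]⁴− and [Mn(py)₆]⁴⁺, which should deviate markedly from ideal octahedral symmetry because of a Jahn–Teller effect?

[Co(CN)₆]⁴−: Summing ligand charges against the −4 overall charge gives an oxidation state of +2 for cobalt. Cobalt is a group-9 element; Co(II) is therefore d⁷. Cyanide is a strong-field ligand (high in the spectrochemical series) for a first-row metal, so the complex is low-spin. The t₂g⁶e_g¹ (low-spin) configuration has an unevenly filled e_g set; the Jahn–Teller theorem predicts a tetragonal distortion (typically axial elongation) to lift the degeneracy.
[Mn(py)₆]⁴⁺: Ligand charges: pyridine is neutral. With an overall charge of +4 the manganese centre must be in the +4 oxidation state. Mn sits in group 7, so the d-electron count is 7 − 4 = 3. The d³ configuration leaves the e_g set evenly filled (or empty) — no strong Jahn–Teller driving force.

[Co(CN)₆]⁴−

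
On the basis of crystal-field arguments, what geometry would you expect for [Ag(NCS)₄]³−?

Summing ligand charges against the −3 overall charge gives an oxidation state of +1 for silver.
Ag sits in group 11, so the d-electron count is 11 − 1 = 10.
With 4 monodentate ligands the coordination number is 4.
A d¹⁰ ion has no crystal-field stabilisation preference between square planar and tetrahedral, so four ligands adopt the sterically favoured tetrahedral geometry.

tetrahedral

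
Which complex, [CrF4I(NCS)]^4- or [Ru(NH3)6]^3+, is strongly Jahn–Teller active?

[CrF4I(NCS)]^4-: Each fluoride is −1; each iodide is −1; each isothiocyanate is −1; balancing the −4 overall charge requires Cr(II). Cr sits in group 6, so the d-electron count is 6 − 2 = 4. Fluoride, iodide, and isothiocyanate are weak-field ligands for a first-row metal, so the complex is high-spin. The t₂g³e_g¹ (high-spin) configuration has an unevenly filled e_g set; the Jahn–Teller theorem predicts a tetragonal distortion (typically axial elongation) to lift the degeneracy.
[Ru(NH3)6]^3+: Ligand charges: ammonia is neutral. With an overall charge of +3 the ruthenium centre must be in the +3 oxidation state. Ruthenium is a group-8 element; Ru(III) is therefore d⁵. A 4d ion has a large Δₒ and is invariably low-spin. The d⁵ configuration leaves the e_g set evenly filled (or empty) — no strong Jahn–Teller driving force.

[CrF4I(NCS)]^4-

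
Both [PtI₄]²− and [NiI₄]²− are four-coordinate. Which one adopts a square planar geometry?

For [PtI₄]²−: Summing ligand charges against the −2 overall charge gives an oxidation state of +2 for platinum. Platinum is a group-10 element; Pt(II) is therefore d⁸. A 5d d⁸ ion has a large crystal-field splitting; square planar leaves the high-energy d_{x²−y²} orbital empty and maximises CFSE. → square planar.
For [NiI₄]²−: Each iodide is −1; balancing the −2 overall charge requires Ni(II). Nickel is a group-10 element; Ni(II) is therefore d⁸. Iodide is a weak-field ligand. With weak-field ligands the CFSE gain from square planar is small, so a 3d d⁸ ion takes the sterically preferred tetrahedral geometry. → tetrahedral.

[PtI₄]²−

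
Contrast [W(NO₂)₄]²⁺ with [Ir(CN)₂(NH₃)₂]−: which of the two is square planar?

For [W(NO₂)₄]²⁺: Ligand charges: each nitro (N-bound nitrite) is −1. With an overall charge of +2 the tungsten centre must be in the +6 oxidation state. Tungsten is a group-6 element; W(VI) is therefore d⁰. A d⁰ ion has no crystal-field stabilisation preference between square planar and tetrahedral, so four ligands adopt the sterically favoured tetrahedral geometry. → tetrahedral.
For [Ir(CN)₂(NH₃)₂]−: Each cyanide is −1; ammonia is neutral; balancing the −1 overall charge requires Ir(I). Group 9 minus oxidation state 1 gives a d⁸ configuration. A 5d d⁸ ion has a large crystal-field splitting; square planar leaves the high-energy d_{x²−y²} orbital empty and maximises CFSE. → square planar.

[Ir(CN)₂(NH₃)₂]−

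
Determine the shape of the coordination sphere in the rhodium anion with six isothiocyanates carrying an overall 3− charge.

Ligand charges: each isothiocyanate is −1. With an overall charge of −3 the rhodium centre must be in the +3 oxidation state.
Rhodium is a group-9 element; Rh(III) is therefore d⁶.
With 6 monodentate ligands the coordination number is 6.
Six donors around a single metal centre give an octahedral coordination sphere.

octahedral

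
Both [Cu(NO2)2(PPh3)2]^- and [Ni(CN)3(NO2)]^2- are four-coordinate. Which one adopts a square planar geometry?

[Ni(CN)3(NO2)]^2-

For [Cu(NO2)2(PPh3)2]^-: Each nitro (N-bound nitrite) is −1; triphenylphosphine is neutral; balancing the −1 overall charge requires Cu(I). Group 11 minus oxidation state 1 gives a d¹⁰ configuration. A d¹⁰ ion has no crystal-field stabilisation preference between square planar and tetrahedral, so four ligands adopt the sterically favoured tetrahedral geometry. → tetrahedral.
For [Ni(CN)3(NO2)]^2-: Ligand charges: each cyanide is −1; each nitro (N-bound nitrite) is −1. With an overall charge of −2 the nickel centre must be in the +2 oxidation state. Nickel is a group-10 element; Ni(II) is therefore d⁸. Cyanide and nitro (N-bound nitrite) are strong-field ligands (high in the spectrochemical series). A 3d d⁸ ion with strong-field ligands gains enough CFSE to favour square planar over tetrahedral. → square planar.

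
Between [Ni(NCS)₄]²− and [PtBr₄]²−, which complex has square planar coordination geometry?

[PtBr₄]²−

For [Ni(NCS)₄]²−: Ligand charges: each isothiocyanate is −1. With an overall charge of −2 the nickel centre must be in the +2 oxidation state. Group 10 minus oxidation state 2 gives a d⁸ configuration. Isothiocyanate is a weak-field ligand. With weak-field ligands the CFSE gain from square planar is small, so a 3d d⁸ ion takes the sterically preferred tetrahedral geometry. → tetrahedral.
For [PtBr₄]²−: Each bromide is −1; balancing the −2 overall charge requires Pt(II). Platinum is a group-10 element; Pt(II) is therefore d⁸. A 5d d⁸ ion has a large crystal-field splitting; square planar leaves the high-energy d_{x²−y²} orbital empty and maximises CFSE. → square planar.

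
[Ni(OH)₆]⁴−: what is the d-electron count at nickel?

d⁸

Summing ligand charges against the −4 overall charge gives an oxidation state of +2 for nickel.
Ni sits in group 10, so the d-electron count is 10 − 2 = 8.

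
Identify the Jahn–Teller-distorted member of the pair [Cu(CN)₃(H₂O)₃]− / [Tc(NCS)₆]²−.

[Cu(CN)₃(H₂O)₃]−

[Cu(CN)₃(H₂O)₃]−: Summing ligand charges against the −1 overall charge gives an oxidation state of +2 for copper. Cu sits in group 11, so the d-electron count is 11 − 2 = 9. The t₂g⁶e_g³ configuration has an unevenly filled e_g set; the Jahn–Teller theorem predicts a tetragonal distortion (typically axial elongation) to lift the degeneracy.
[Tc(NCS)₆]²−: Ligand charges: each isothiocyanate is −1. With an overall charge of −2 the technetium centre must be in the +4 oxidation state. Technetium is a group-7 element; Tc(IV) is therefore d³. The d³ configuration leaves the e_g set evenly filled (or empty) — no strong Jahn–Teller driving force.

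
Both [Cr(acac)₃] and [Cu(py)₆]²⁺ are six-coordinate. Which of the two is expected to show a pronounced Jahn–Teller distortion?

[Cu(py)₆]²⁺

[Cr(acac)₃]: Each acetylacetonate is −1; balancing the 0 overall charge requires Cr(III). Group 6 minus oxidation state 3 gives a d³ configuration. The d³ configuration leaves the e_g set evenly filled (or empty) — no strong Jahn–Teller driving force.
[Cu(py)₆]²⁺: Summing ligand charges against the +2 overall charge gives an oxidation state of +2 for copper. Copper is a group-11 element; Cu(II) is therefore d⁹. The t₂g⁶e_g³ configuration has an unevenly filled e_g set; the Jahn–Teller theorem predicts a tetragonal distortion (typically axial elongation) to lift the degeneracy.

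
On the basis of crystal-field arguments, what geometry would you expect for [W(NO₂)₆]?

octahedral

Each nitro (N-bound nitrite) is −1; balancing the 0 overall charge requires W(VI).
Tungsten is a group-6 element; W(VI) is therefore d⁰.
Coordination number: 6.
Six donors around a single metal centre give an octahedral coordination sphere.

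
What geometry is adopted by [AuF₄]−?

square planar

Each fluoride is −1; balancing the −1 overall charge requires Au(III).
Group 11 minus oxidation state 3 gives a d⁸ configuration.
With 4 monodentate ligands the coordination number is 4.
A 5d d⁸ ion has a large crystal-field splitting; square planar leaves the high-energy d_{x²−y²} orbital empty and maximises CFSE.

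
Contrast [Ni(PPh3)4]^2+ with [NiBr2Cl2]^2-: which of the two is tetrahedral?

[NiBr2Cl2]^2-

For [Ni(PPh3)4]^2+: Triphenylphosphine is neutral; balancing the +2 overall charge requires Ni(II). Nickel is a group-10 element; Ni(II) is therefore d⁸. Triphenylphosphine is a strong-field ligand (high in the spectrochemical series). A 3d d⁸ ion with strong-field ligands gains enough CFSE to favour square planar over tetrahedral. → square planar.
For [NiBr2Cl2]^2-: Summing ligand charges against the −2 overall charge gives an oxidation state of +2 for nickel. Ni sits in group 10, so the d-electron count is 10 − 2 = 8. Bromide and chloride are weak-field ligands. With weak-field ligands the CFSE gain from square planar is small, so a 3d d⁸ ion takes the sterically preferred tetrahedral geometry. → tetrahedral.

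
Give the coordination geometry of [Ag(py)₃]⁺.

trigonal planar

Summing ligand charges against the +1 overall charge gives an oxidation state of +1 for silver.
Ag sits in group 11, so the d-electron count is 11 − 1 = 10.
With 3 monodentate ligands the coordination number is 3.
Three ligands around a d¹⁰ centre minimise repulsion in a trigonal-planar arrangement.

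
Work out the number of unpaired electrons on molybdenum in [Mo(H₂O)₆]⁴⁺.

Water is neutral; balancing the +4 overall charge requires Mo(IV).
Group 6 minus oxidation state 4 gives a d² configuration.
In an octahedral field the d² configuration is t₂g²e_g⁰ (only one arrangement possible), giving 2 unpaired electrons.

2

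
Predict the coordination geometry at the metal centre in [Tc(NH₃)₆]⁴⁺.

Ligand charges: ammonia is neutral. With an overall charge of +4 the technetium centre must be in the +4 oxidation state.
Group 7 minus oxidation state 4 gives a d³ configuration.
Coordination number: 6.
Six donors around a single metal centre give an octahedral coordination sphere.

octahedral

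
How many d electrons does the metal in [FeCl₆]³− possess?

d⁵

Ligand charges: each chloride is −1. With an overall charge of −3 the iron centre must be in the +3 oxidation state.
Group 8 minus oxidation state 3 gives a d⁵ configuration.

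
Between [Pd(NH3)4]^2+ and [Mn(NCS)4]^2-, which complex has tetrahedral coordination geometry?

[Mn(NCS)4]^2-

For [Pd(NH3)4]^2+: Ligand charges: ammonia is neutral. With an overall charge of +2 the palladium centre must be in the +2 oxidation state. Palladium is a group-10 element; Pd(II) is therefore d⁸. A 4d d⁸ ion has a large crystal-field splitting; square planar leaves the high-energy d_{x²−y²} orbital empty and maximises CFSE. → square planar.
For [Mn(NCS)4]^2-: Summing ligand charges against the −2 overall charge gives an oxidation state of +2 for manganese. Group 7 minus oxidation state 2 gives a d⁵ configuration. A high-spin d⁵ ion has zero CFSE in either geometry, so four ligands adopt the sterically favoured tetrahedral geometry. → tetrahedral.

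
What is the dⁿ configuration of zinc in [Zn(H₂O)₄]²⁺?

d10

Ligand charges: water is neutral. With an overall charge of +2 the zinc centre must be in the +2 oxidation state.
Group 12 minus oxidation state 2 gives a d¹⁰ configuration.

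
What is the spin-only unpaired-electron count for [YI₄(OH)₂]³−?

Summing ligand charges against the −3 overall charge gives an oxidation state of +3 for yttrium.
Y sits in group 3, so the d-electron count is 3 − 3 = 0.
In an octahedral field the d⁰ configuration is t₂g⁰e_g⁰, giving 0 unpaired electrons.

0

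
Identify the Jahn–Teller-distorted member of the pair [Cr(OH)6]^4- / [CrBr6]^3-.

[Cr(OH)6]^4-: Ligand charges: each hydroxide is −1. With an overall charge of −4 the chromium centre must be in the +2 oxidation state. Chromium is a group-6 element; Cr(II) is therefore d⁴. Hydroxide is a weak-field ligand for a first-row metal, so the complex is high-spin. The t₂g³e_g¹ (high-spin) configuration has an unevenly filled e_g set; the Jahn–Teller theorem predicts a tetragonal distortion (typically axial elongation) to lift the degeneracy.
[CrBr6]^3-: Each bromide is −1; balancing the −3 overall charge requires Cr(III). Cr sits in group 6, so the d-electron count is 6 − 3 = 3. The d³ configuration leaves the e_g set evenly filled (or empty) — no strong Jahn–Teller driving force.

[Cr(OH)6]^4-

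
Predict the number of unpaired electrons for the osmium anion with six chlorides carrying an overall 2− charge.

Summing ligand charges against the −2 overall charge gives an oxidation state of +4 for osmium.
Osmium is a group-8 element; Os(IV) is therefore d⁴.
The spin state decides the count: a 5d ion has a large Δₒ and is invariably low-spin.
An octahedral low-spin d⁴ ion is t₂g⁴e_g⁰, giving 2 unpaired electrons.

2 unpaired electrons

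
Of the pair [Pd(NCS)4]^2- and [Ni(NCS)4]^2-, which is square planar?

For [Pd(NCS)4]^2-: Ligand charges: each isothiocyanate is −1. With an overall charge of −2 the palladium centre must be in the +2 oxidation state. Pd sits in group 10, so the d-electron count is 10 − 2 = 8. A 4d d⁸ ion has a large crystal-field splitting; square planar leaves the high-energy d_{x²−y²} orbital empty and maximises CFSE. → square planar.
For [Ni(NCS)4]^2-: Ligand charges: each isothiocyanate is −1. With an overall charge of −2 the nickel centre must be in the +2 oxidation state. Ni sits in group 10, so the d-electron count is 10 − 2 = 8. Isothiocyanate is a weak-field ligand. With weak-field ligands the CFSE gain from square planar is small, so a 3d d⁸ ion takes the sterically preferred tetrahedral geometry. → tetrahedral.

[Pd(NCS)4]^2-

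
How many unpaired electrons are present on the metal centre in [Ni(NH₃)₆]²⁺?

2 unpaired electrons

Summing ligand charges against the +2 overall charge gives an oxidation state of +2 for nickel.
Nickel is a group-10 element; Ni(II) is therefore d⁸.
In an octahedral field the d⁸ configuration is t₂g⁶e_g² (only one arrangement possible), giving 2 unpaired electrons.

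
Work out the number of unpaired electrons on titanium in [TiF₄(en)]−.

Each fluoride is −1; ethylenediamine is neutral; balancing the −1 overall charge requires Ti(III).
Group 4 minus oxidation state 3 gives a d¹ configuration.
Counting donor atoms: 4×fluoride (monodentate) → 4 donors; 1×ethylenediamine (bidentate) → 2 donors. Coordination number = 6.
In an octahedral field the d¹ configuration is t₂g¹e_g⁰ (only one arrangement possible), giving 1 unpaired electron.

1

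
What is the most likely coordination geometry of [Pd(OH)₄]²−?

Summing ligand charges against the −2 overall charge gives an oxidation state of +2 for palladium.
Palladium is a group-10 element; Pd(II) is therefore d⁸.
Coordination number: 4.
A 4d d⁸ ion has a large crystal-field splitting; square planar leaves the high-energy d_{x²−y²} orbital empty and maximises CFSE.

square planar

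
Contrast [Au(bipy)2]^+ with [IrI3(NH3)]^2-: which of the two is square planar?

For [Au(bipy)2]^+: Summing ligand charges against the +1 overall charge gives an oxidation state of +1 for gold. Group 11 minus oxidation state 1 gives a d¹⁰ configuration. A d¹⁰ ion has no crystal-field stabilisation preference between square planar and tetrahedral, so four ligands adopt the sterically favoured tetrahedral geometry. → tetrahedral.
For [IrI3(NH3)]^2-: Summing ligand charges against the −2 overall charge gives an oxidation state of +1 for iridium. Iridium is a group-9 element; Ir(I) is therefore d⁸. A 5d d⁸ ion has a large crystal-field splitting; square planar leaves the high-energy d_{x²−y²} orbital empty and maximises CFSE. → square planar.

[IrI3(NH3)]^2-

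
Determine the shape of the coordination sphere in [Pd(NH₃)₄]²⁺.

Ligand charges: ammonia is neutral. With an overall charge of +2 the palladium centre must be in the +2 oxidation state.
Palladium is a group-10 element; Pd(II) is therefore d⁸.
Coordination number: 4.
A 4d d⁸ ion has a large crystal-field splitting; square planar leaves the high-energy d_{x²−y²} orbital empty and maximises CFSE.

square planar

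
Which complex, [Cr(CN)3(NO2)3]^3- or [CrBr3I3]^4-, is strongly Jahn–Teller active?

[Cr(CN)3(NO2)3]^3-: Summing ligand charges against the −3 overall charge gives an oxidation state of +3 for chromium. Cr sits in group 6, so the d-electron count is 6 − 3 = 3. The d³ configuration leaves the e_g set evenly filled (or empty) — no strong Jahn–Teller driving force.
[CrBr3I3]^4-: Summing ligand charges against the −4 overall charge gives an oxidation state of +2 for chromium. Chromium is a group-6 element; Cr(II) is therefore d⁴. Bromide and iodide are weak-field ligands for a first-row metal, so the complex is high-spin. The t₂g³e_g¹ (high-spin) configuration has an unevenly filled e_g set; the Jahn–Teller theorem predicts a tetragonal distortion (typically axial elongation) to lift the degeneracy.

[CrBr3I3]^4-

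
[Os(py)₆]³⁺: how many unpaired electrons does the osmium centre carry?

Summing ligand charges against the +3 overall charge gives an oxidation state of +3 for osmium.
Os sits in group 8, so the d-electron count is 8 − 3 = 5.
The spin state decides the count: a 5d ion has a large Δₒ and is invariably low-spin.
An octahedral low-spin d⁵ ion is t₂g⁵e_g⁰, giving 1 unpaired electron.

1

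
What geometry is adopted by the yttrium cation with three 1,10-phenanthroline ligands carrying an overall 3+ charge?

octahedral

Summing ligand charges against the +3 overall charge gives an oxidation state of +3 for yttrium.
Yttrium is a group-3 element; Y(III) is therefore d⁰.
Counting donor atoms: 3×1,10-phenanthroline (bidentate) → 6 donors. Coordination number = 6.
Six donors around a single metal centre give an octahedral coordination sphere.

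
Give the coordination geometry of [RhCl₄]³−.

square planar

Ligand charges: each chloride is −1. With an overall charge of −3 the rhodium centre must be in the +1 oxidation state.
Rh sits in group 9, so the d-electron count is 9 − 1 = 8.
Coordination number: 4.
A 4d d⁸ ion has a large crystal-field splitting; square planar leaves the high-energy d_{x²−y²} orbital empty and maximises CFSE.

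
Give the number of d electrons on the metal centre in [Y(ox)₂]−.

Each oxalate is −2; balancing the −1 overall charge requires Y(III).
Y sits in group 3, so the d-electron count is 3 − 3 = 0.

d0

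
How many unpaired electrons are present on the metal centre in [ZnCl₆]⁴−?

0 unpaired electrons

Summing ligand charges against the −4 overall charge gives an oxidation state of +2 for zinc.
Zn sits in group 12, so the d-electron count is 12 − 2 = 10.
In an octahedral field the d¹⁰ configuration is t₂g⁶e_g⁴, giving 0 unpaired electrons.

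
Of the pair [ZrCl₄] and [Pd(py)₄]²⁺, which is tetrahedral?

For [ZrCl₄]: Each chloride is −1; balancing the 0 overall charge requires Zr(IV). Zr sits in group 4, so the d-electron count is 4 − 4 = 0. A d⁰ ion has no crystal-field stabilisation preference between square planar and tetrahedral, so four ligands adopt the sterically favoured tetrahedral geometry. → tetrahedral.
For [Pd(py)₄]²⁺: Summing ligand charges against the +2 overall charge gives an oxidation state of +2 for palladium. Pd sits in group 10, so the d-electron count is 10 − 2 = 8. A 4d d⁸ ion has a large crystal-field splitting; square planar leaves the high-energy d_{x²−y²} orbital empty and maximises CFSE. → square planar.

[ZrCl₄]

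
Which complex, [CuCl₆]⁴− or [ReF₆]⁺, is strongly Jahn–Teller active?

[CuCl₆]⁴−: Ligand charges: each chloride is −1. With an overall charge of −4 the copper centre must be in the +2 oxidation state. Cu sits in group 11, so the d-electron count is 11 − 2 = 9. The t₂g⁶e_g³ configuration has an unevenly filled e_g set; the Jahn–Teller theorem predicts a tetragonal distortion (typically axial elongation) to lift the degeneracy.
[ReF₆]⁺: Each fluoride is −1; balancing the +1 overall charge requires Re(VII). Group 7 minus oxidation state 7 gives a d⁰ configuration. The d⁰ configuration leaves the e_g set evenly filled (or empty) — no strong Jahn–Teller driving force.

[CuCl₆]⁴−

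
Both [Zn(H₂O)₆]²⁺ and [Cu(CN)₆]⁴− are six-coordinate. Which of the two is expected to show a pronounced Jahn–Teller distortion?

[Zn(H₂O)₆]²⁺: Summing ligand charges against the +2 overall charge gives an oxidation state of +2 for zinc. Group 12 minus oxidation state 2 gives a d¹⁰ configuration. The d¹⁰ configuration leaves the e_g set evenly filled (or empty) — no strong Jahn–Teller driving force.
[Cu(CN)₆]⁴−: Each cyanide is −1; balancing the −4 overall charge requires Cu(II). Group 11 minus oxidation state 2 gives a d⁹ configuration. The t₂g⁶e_g³ configuration has an unevenly filled e_g set; the Jahn–Teller theorem predicts a tetragonal distortion (typically axial elongation) to lift the degeneracy.

[Cu(CN)₆]⁴−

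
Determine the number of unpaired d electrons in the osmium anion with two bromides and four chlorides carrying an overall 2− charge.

Ligand charges: each bromide is −1; each chloride is −1. With an overall charge of −2 the osmium centre must be in the +4 oxidation state.
Group 8 minus oxidation state 4 gives a d⁴ configuration.
The spin state decides the count: a 5d ion has a large Δₒ and is invariably low-spin.
An octahedral low-spin d⁴ ion is t₂g⁴e_g⁰, giving 2 unpaired electrons.

2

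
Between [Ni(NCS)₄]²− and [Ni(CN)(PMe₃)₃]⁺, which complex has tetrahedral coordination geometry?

For [Ni(NCS)₄]²−: Summing ligand charges against the −2 overall charge gives an oxidation state of +2 for nickel. Ni sits in group 10, so the d-electron count is 10 − 2 = 8. Isothiocyanate is a weak-field ligand. With weak-field ligands the CFSE gain from square planar is small, so a 3d d⁸ ion takes the sterically preferred tetrahedral geometry. → tetrahedral.
For [Ni(CN)(PMe₃)₃]⁺: Summing ligand charges against the +1 overall charge gives an oxidation state of +2 for nickel. Group 10 minus oxidation state 2 gives a d⁸ configuration. Cyanide and trimethylphosphine are strong-field ligands (high in the spectrochemical series). A 3d d⁸ ion with strong-field ligands gains enough CFSE to favour square planar over tetrahedral. → square planar.

[Ni(NCS)₄]²−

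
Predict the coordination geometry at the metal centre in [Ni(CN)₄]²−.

Each cyanide is −1; balancing the −2 overall charge requires Ni(II).
Group 10 minus oxidation state 2 gives a d⁸ configuration.
Coordination number: 4.
Cyanide is a strong-field ligand (high in the spectrochemical series).
A 3d d⁸ ion with strong-field ligands gains enough CFSE to favour square planar over tetrahedral.

square planar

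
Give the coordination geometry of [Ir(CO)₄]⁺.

square planar

Carbonyl is neutral; balancing the +1 overall charge requires Ir(I).
Group 9 minus oxidation state 1 gives a d⁸ configuration.
With 4 monodentate ligands the coordination number is 4.
A 5d d⁸ ion has a large crystal-field splitting; square planar leaves the high-energy d_{x²−y²} orbital empty and maximises CFSE.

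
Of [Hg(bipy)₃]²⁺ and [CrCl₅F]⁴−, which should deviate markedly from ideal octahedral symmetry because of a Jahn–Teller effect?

[Hg(bipy)₃]²⁺: Summing ligand charges against the +2 overall charge gives an oxidation state of +2 for mercury. Group 12 minus oxidation state 2 gives a d¹⁰ configuration. The d¹⁰ configuration leaves the e_g set evenly filled (or empty) — no strong Jahn–Teller driving force.
[CrCl₅F]⁴−: Ligand charges: each chloride is −1; each fluoride is −1. With an overall charge of −4 the chromium centre must be in the +2 oxidation state. Cr sits in group 6, so the d-electron count is 6 − 2 = 4. Chloride and fluoride are weak-field ligands for a first-row metal, so the complex is high-spin. The t₂g³e_g¹ (high-spin) configuration has an unevenly filled e_g set; the Jahn–Teller theorem predicts a tetragonal distortion (typically axial elongation) to lift the degeneracy.

[CrCl₅F]⁴−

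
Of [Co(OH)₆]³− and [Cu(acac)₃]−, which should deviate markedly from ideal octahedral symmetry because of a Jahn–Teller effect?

[Co(OH)₆]³−: Summing ligand charges against the −3 overall charge gives an oxidation state of +3 for cobalt. Group 9 minus oxidation state 3 gives a d⁶ configuration. Co(III) has an exceptionally large octahedral splitting and is low-spin with essentially every ligand except fluoride. The d⁶ configuration leaves the e_g set evenly filled (or empty) — no strong Jahn–Teller driving force.
[Cu(acac)₃]−: Each acetylacetonate is −1; balancing the −1 overall charge requires Cu(II). Copper is a group-11 element; Cu(II) is therefore d⁹. The t₂g⁶e_g³ configuration has an unevenly filled e_g set; the Jahn–Teller theorem predicts a tetragonal distortion (typically axial elongation) to lift the degeneracy.

[Cu(acac)₃]−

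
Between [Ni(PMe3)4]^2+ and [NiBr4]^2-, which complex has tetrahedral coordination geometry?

[NiBr4]^2-

For [Ni(PMe3)4]^2+: Trimethylphosphine is neutral; balancing the +2 overall charge requires Ni(II). Ni sits in group 10, so the d-electron count is 10 − 2 = 8. Trimethylphosphine is a strong-field ligand (high in the spectrochemical series). A 3d d⁸ ion with strong-field ligands gains enough CFSE to favour square planar over tetrahedral. → square planar.
For [NiBr4]^2-: Summing ligand charges against the −2 overall charge gives an oxidation state of +2 for nickel. Group 10 minus oxidation state 2 gives a d⁸ configuration. Bromide is a weak-field ligand. With weak-field ligands the CFSE gain from square planar is small, so a 3d d⁸ ion takes the sterically preferred tetrahedral geometry. → tetrahedral.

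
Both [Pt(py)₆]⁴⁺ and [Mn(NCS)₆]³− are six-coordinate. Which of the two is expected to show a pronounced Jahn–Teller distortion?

[Mn(NCS)₆]³−

[Pt(py)₆]⁴⁺: Summing ligand charges against the +4 overall charge gives an oxidation state of +4 for platinum. Pt sits in group 10, so the d-electron count is 10 − 4 = 6. A 5d ion has a large Δₒ and is invariably low-spin. The d⁶ configuration leaves the e_g set evenly filled (or empty) — no strong Jahn–Teller driving force.
[Mn(NCS)₆]³−: Ligand charges: each isothiocyanate is −1. With an overall charge of −3 the manganese centre must be in the +3 oxidation state. Group 7 minus oxidation state 3 gives a d⁴ configuration. Isothiocyanate is a weak-field ligand for a first-row metal, so the complex is high-spin. The t₂g³e_g¹ (high-spin) configuration has an unevenly filled e_g set; the Jahn–Teller theorem predicts a tetragonal distortion (typically axial elongation) to lift the degeneracy.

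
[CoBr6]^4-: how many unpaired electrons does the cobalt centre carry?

3 unpaired electrons

Ligand charges: each bromide is −1. With an overall charge of −4 the cobalt centre must be in the +2 oxidation state.
Co sits in group 9, so the d-electron count is 9 − 2 = 7.
The spin state decides the count: Bromide is a weak-field ligand for a first-row metal, so the complex is high-spin.
An octahedral high-spin d⁷ ion is t₂g⁵e_g², giving 3 unpaired electrons.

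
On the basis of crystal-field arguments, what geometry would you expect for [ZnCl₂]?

linear

Summing ligand charges against the 0 overall charge gives an oxidation state of +2 for zinc.
Group 12 minus oxidation state 2 gives a d¹⁰ configuration.
With 2 monodentate ligands the coordination number is 2.
A d¹⁰ ion with only two ligands adopts a linear arrangement (sp hybridisation; no CFSE preference).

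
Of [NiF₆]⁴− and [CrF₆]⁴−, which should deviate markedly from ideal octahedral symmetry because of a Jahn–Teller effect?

[CrF₆]⁴−

[NiF₆]⁴−: Summing ligand charges against the −4 overall charge gives an oxidation state of +2 for nickel. Group 10 minus oxidation state 2 gives a d⁸ configuration. The d⁸ configuration leaves the e_g set evenly filled (or empty) — no strong Jahn–Teller driving force.
[CrF₆]⁴−: Ligand charges: each fluoride is −1. With an overall charge of −4 the chromium centre must be in the +2 oxidation state. Group 6 minus oxidation state 2 gives a d⁴ configuration. Fluoride is a weak-field ligand for a first-row metal, so the complex is high-spin. The t₂g³e_g¹ (high-spin) configuration has an unevenly filled e_g set; the Jahn–Teller theorem predicts a tetragonal distortion (typically axial elongation) to lift the degeneracy.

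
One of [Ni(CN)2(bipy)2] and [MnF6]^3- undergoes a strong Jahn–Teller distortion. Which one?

[MnF6]^3-

[Ni(CN)2(bipy)2]: Each cyanide is −1; 2,2′-bipyridine is neutral; balancing the 0 overall charge requires Ni(II). Nickel is a group-10 element; Ni(II) is therefore d⁸. The d⁸ configuration leaves the e_g set evenly filled (or empty) — no strong Jahn–Teller driving force.
[MnF6]^3-: Ligand charges: each fluoride is −1. With an overall charge of −3 the manganese centre must be in the +3 oxidation state. Mn sits in group 7, so the d-electron count is 7 − 3 = 4. Fluoride is a weak-field ligand for a first-row metal, so the complex is high-spin. The t₂g³e_g¹ (high-spin) configuration has an unevenly filled e_g set; the Jahn–Teller theorem predicts a tetragonal distortion (typically axial elongation) to lift the degeneracy.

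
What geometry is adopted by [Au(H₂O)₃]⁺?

Water is neutral; balancing the +1 overall charge requires Au(I).
Group 11 minus oxidation state 1 gives a d¹⁰ configuration.
Coordination number: 3.
Three ligands around a d¹⁰ centre minimise repulsion in a trigonal-planar arrangement.

trigonal planar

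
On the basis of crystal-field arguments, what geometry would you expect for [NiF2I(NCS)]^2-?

tetrahedral

Summing ligand charges against the −2 overall charge gives an oxidation state of +2 for nickel.
Nickel is a group-10 element; Ni(II) is therefore d⁸.
Coordination number: 4.
Fluoride, iodide, and isothiocyanate are weak-field ligands.
With weak-field ligands the CFSE gain from square planar is small, so a 3d d⁸ ion takes the sterically preferred tetrahedral geometry.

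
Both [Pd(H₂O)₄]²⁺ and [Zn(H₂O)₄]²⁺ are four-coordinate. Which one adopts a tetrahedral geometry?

[Zn(H₂O)₄]²⁺

For [Pd(H₂O)₄]²⁺: Water is neutral; balancing the +2 overall charge requires Pd(II). Group 10 minus oxidation state 2 gives a d⁸ configuration. A 4d d⁸ ion has a large crystal-field splitting; square planar leaves the high-energy d_{x²−y²} orbital empty and maximises CFSE. → square planar.
For [Zn(H₂O)₄]²⁺: Ligand charges: water is neutral. With an overall charge of +2 the zinc centre must be in the +2 oxidation state. Zinc is a group-12 element; Zn(II) is therefore d¹⁰. A d¹⁰ ion has no crystal-field stabilisation preference between square planar and tetrahedral, so four ligands adopt the sterically favoured tetrahedral geometry. → tetrahedral.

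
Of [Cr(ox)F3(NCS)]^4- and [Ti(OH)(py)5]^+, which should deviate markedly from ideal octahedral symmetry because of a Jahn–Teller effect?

[Cr(ox)F3(NCS)]^4-

[Cr(ox)F3(NCS)]^4-: Ligand charges: each oxalate is −2; each fluoride is −1; each isothiocyanate is −1. With an overall charge of −4 the chromium centre must be in the +2 oxidation state. Cr sits in group 6, so the d-electron count is 6 − 2 = 4. Fluoride, isothiocyanate, and oxalate are weak-field ligands for a first-row metal, so the complex is high-spin. The t₂g³e_g¹ (high-spin) configuration has an unevenly filled e_g set; the Jahn–Teller theorem predicts a tetragonal distortion (typically axial elongation) to lift the degeneracy.
[Ti(OH)(py)5]^+: Summing ligand charges against the +1 overall charge gives an oxidation state of +2 for titanium. Titanium is a group-4 element; Ti(II) is therefore d². The d² configuration leaves the e_g set evenly filled (or empty) — no strong Jahn–Teller driving force.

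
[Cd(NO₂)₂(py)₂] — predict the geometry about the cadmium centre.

tetrahedral

Summing ligand charges against the 0 overall charge gives an oxidation state of +2 for cadmium.
Cadmium is a group-12 element; Cd(II) is therefore d¹⁰.
Coordination number: 4.
A d¹⁰ ion has no crystal-field stabilisation preference between square planar and tetrahedral, so four ligands adopt the sterically favoured tetrahedral geometry.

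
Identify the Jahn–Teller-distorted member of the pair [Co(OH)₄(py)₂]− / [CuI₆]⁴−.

[CuI₆]⁴−

[Co(OH)₄(py)₂]−: Summing ligand charges against the −1 overall charge gives an oxidation state of +3 for cobalt. Group 9 minus oxidation state 3 gives a d⁶ configuration. Co(III) has an exceptionally large octahedral splitting and is low-spin with essentially every ligand except fluoride. The d⁶ configuration leaves the e_g set evenly filled (or empty) — no strong Jahn–Teller driving force.
[CuI₆]⁴−: Summing ligand charges against the −4 overall charge gives an oxidation state of +2 for copper. Cu sits in group 11, so the d-electron count is 11 − 2 = 9. The t₂g⁶e_g³ configuration has an unevenly filled e_g set; the Jahn–Teller theorem predicts a tetragonal distortion (typically axial elongation) to lift the degeneracy.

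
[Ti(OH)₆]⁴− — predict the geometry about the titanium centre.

octahedral

Ligand charges: each hydroxide is −1. With an overall charge of −4 the titanium centre must be in the +2 oxidation state.
Group 4 minus oxidation state 2 gives a d² configuration.
With 6 monodentate ligands the coordination number is 6.
Six donors around a single metal centre give an octahedral coordination sphere.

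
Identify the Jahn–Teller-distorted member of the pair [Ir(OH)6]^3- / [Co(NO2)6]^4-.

[Ir(OH)6]^3-: Ligand charges: each hydroxide is −1. With an overall charge of −3 the iridium centre must be in the +3 oxidation state. Group 9 minus oxidation state 3 gives a d⁶ configuration. A 5d ion has a large Δₒ and is invariably low-spin. The d⁶ configuration leaves the e_g set evenly filled (or empty) — no strong Jahn–Teller driving force.
[Co(NO2)6]^4-: Each nitro (N-bound nitrite) is −1; balancing the −4 overall charge requires Co(II). Co sits in group 9, so the d-electron count is 9 − 2 = 7. Nitro (N-bound nitrite) is a strong-field ligand (high in the spectrochemical series) for a first-row metal, so the complex is low-spin. The t₂g⁶e_g¹ (low-spin) configuration has an unevenly filled e_g set; the Jahn–Teller theorem predicts a tetragonal distortion (typically axial elongation) to lift the degeneracy.

[Co(NO2)6]^4-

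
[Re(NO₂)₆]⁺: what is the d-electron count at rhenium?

Summing ligand charges against the +1 overall charge gives an oxidation state of +7 for rhenium.
Rhenium is a group-7 element; Re(VII) is therefore d⁰.

d⁰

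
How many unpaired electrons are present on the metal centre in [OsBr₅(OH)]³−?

1 unpaired electron

Ligand charges: each bromide is −1; each hydroxide is −1. With an overall charge of −3 the osmium centre must be in the +3 oxidation state.
Group 8 minus oxidation state 3 gives a d⁵ configuration.
The spin state decides the count: a 5d ion has a large Δₒ and is invariably low-spin.
An octahedral low-spin d⁵ ion is t₂g⁵e_g⁰, giving 1 unpaired electron.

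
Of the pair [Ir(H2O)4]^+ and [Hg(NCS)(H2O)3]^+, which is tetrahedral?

[Hg(NCS)(H2O)3]^+

For [Ir(H2O)4]^+: Ligand charges: water is neutral. With an overall charge of +1 the iridium centre must be in the +1 oxidation state. Ir sits in group 9, so the d-electron count is 9 − 1 = 8. A 5d d⁸ ion has a large crystal-field splitting; square planar leaves the high-energy d_{x²−y²} orbital empty and maximises CFSE. → square planar.
For [Hg(NCS)(H2O)3]^+: Summing ligand charges against the +1 overall charge gives an oxidation state of +2 for mercury. Hg sits in group 12, so the d-electron count is 12 − 2 = 10. A d¹⁰ ion has no crystal-field stabilisation preference between square planar and tetrahedral, so four ligands adopt the sterically favoured tetrahedral geometry. → tetrahedral.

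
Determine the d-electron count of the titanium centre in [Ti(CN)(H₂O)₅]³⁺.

Ligand charges: each cyanide is −1; water is neutral. With an overall charge of +3 the titanium centre must be in the +4 oxidation state.
Ti sits in group 4, so the d-electron count is 4 − 4 = 0.

d0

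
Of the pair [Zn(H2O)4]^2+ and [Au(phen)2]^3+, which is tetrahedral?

[Zn(H2O)4]^2+

For [Zn(H2O)4]^2+: Summing ligand charges against the +2 overall charge gives an oxidation state of +2 for zinc. Zinc is a group-12 element; Zn(II) is therefore d¹⁰. A d¹⁰ ion has no crystal-field stabilisation preference between square planar and tetrahedral, so four ligands adopt the sterically favoured tetrahedral geometry. → tetrahedral.
For [Au(phen)2]^3+: Ligand charges: 1,10-phenanthroline is neutral. With an overall charge of +3 the gold centre must be in the +3 oxidation state. Group 11 minus oxidation state 3 gives a d⁸ configuration. A 5d d⁸ ion has a large crystal-field splitting; square planar leaves the high-energy d_{x²−y²} orbital empty and maximises CFSE. → square planar.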